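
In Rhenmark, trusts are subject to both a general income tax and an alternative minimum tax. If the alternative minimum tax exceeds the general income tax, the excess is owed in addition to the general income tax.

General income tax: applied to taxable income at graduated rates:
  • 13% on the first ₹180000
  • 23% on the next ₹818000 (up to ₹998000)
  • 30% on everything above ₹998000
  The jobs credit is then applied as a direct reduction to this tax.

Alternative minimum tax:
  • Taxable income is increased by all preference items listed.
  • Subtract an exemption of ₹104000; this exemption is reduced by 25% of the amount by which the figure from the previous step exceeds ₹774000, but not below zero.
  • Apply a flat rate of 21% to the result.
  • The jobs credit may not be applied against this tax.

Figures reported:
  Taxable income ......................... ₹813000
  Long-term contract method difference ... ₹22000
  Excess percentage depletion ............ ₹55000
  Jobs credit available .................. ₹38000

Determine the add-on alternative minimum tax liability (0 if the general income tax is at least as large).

₹40160

General income tax:
  ₹180000 × 13% = ₹23400
  ₹633000 × 23% = ₹145590
  → ₹168990
  Less jobs credit ₹38000 → ₹130990

Alternative minimum tax:
  Adjusted income: ₹813000 + ₹22000 + ₹55000 = ₹890000
  Exemption: ₹104000 − 25% × (₹890000 − ₹774000) = ₹104000 − ₹29000 = ₹75000
  Base: ₹890000 − ₹75000 = ₹815000
  ₹815000 × 21% = ₹171150

Excess of alternative minimum tax over general income tax: ₹171150 − ₹130990 = ₹40160.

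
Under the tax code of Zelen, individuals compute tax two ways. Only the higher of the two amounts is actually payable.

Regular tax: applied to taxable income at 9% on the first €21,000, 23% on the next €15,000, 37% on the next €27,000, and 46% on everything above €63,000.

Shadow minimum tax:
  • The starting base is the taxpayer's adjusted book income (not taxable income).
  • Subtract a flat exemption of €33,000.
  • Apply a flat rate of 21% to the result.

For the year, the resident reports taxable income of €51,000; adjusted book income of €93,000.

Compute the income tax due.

Shadow minimum tax:
  Base (adjusted book income): €93,000
  Less exemption €33,000 → base €60,000
  €60,000 × 21% = €12,600

Regular tax:
  €21,000 × 9% = €1,890
  €15,000 × 23% = €3,450
  €15,000 × 37% = €5,550
  → €10,890

€12,600 > €10,890, so the shadow minimum tax is the binding amount.

€12,600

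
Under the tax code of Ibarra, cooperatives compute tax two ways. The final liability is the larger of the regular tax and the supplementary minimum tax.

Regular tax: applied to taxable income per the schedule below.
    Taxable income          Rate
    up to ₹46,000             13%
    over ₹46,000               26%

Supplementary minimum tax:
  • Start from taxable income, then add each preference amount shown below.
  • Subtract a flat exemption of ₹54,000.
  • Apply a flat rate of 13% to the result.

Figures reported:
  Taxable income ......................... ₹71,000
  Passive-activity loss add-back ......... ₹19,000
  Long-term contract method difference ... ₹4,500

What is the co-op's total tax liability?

Regular tax:
  ₹46,000 × 13% = ₹5,980
  ₹25,000 × 26% = ₹6,500
  → ₹12,480

Supplementary minimum tax:
  Adjusted income: ₹71,000 + ₹19,000 + ₹4,500 = ₹94,500
  Less exemption ₹54,000 → base ₹40,500
  ₹40,500 × 13% = ₹5,265

₹12,480 > ₹5,265, so the regular tax governs.

₹12,480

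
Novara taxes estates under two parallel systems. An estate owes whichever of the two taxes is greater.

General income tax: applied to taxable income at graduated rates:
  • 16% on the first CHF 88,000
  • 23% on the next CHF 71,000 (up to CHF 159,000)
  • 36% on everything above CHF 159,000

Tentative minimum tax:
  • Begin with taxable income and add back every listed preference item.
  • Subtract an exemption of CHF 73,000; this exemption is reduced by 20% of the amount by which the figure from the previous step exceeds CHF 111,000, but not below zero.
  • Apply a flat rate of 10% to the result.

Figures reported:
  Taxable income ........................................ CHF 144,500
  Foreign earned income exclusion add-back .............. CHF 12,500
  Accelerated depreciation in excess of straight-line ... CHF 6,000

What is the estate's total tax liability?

CHF 27,075

Tentative minimum tax:
  Adjusted income: CHF 144,500 + CHF 12,500 + CHF 6,000 = CHF 163,000
  Exemption: CHF 73,000 − 20% × (CHF 163,000 − CHF 111,000) = CHF 73,000 − CHF 10,400 = CHF 62,600
  Base: CHF 163,000 − CHF 62,600 = CHF 100,400
  CHF 100,400 × 10% = CHF 10,040

General income tax:
  CHF 88,000 × 16% = CHF 14,080
  CHF 56,500 × 23% = CHF 12,995
  → CHF 27,075

CHF 27,075 > CHF 10,040, so the general income tax governs.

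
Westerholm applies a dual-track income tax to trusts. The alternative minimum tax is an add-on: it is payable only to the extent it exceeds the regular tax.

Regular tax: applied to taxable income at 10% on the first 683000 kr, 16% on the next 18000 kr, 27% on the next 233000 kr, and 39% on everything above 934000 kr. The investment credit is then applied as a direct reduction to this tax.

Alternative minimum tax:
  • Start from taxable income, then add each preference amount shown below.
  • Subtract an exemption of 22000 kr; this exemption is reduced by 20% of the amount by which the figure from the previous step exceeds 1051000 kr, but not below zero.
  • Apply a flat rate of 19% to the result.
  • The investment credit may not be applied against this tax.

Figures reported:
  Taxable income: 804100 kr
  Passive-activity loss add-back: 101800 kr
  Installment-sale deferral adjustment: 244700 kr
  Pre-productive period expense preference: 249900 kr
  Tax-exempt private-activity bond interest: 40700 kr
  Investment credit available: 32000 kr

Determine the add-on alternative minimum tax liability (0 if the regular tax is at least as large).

206811 kr

Alternative minimum tax:
  Adjusted income: 804100 kr + 101800 kr + 244700 kr + 249900 kr + 40700 kr = 1441200 kr
  Exemption: 20% × (1441200 kr − 1051000 kr) = 78040 kr ≥ 22000 kr, so the exemption is fully phased out
  Base: 1441200 kr − 0 kr = 1441200 kr
  1441200 kr × 19% = 273828 kr

Regular tax:
  683000 kr × 10% = 68300 kr
  18000 kr × 16% = 2880 kr
  103100 kr × 27% = 27837 kr
  → 99017 kr
  Less investment credit 32000 kr → 67017 kr

Excess of alternative minimum tax over regular tax: 273828 kr − 67017 kr = 206811 kr.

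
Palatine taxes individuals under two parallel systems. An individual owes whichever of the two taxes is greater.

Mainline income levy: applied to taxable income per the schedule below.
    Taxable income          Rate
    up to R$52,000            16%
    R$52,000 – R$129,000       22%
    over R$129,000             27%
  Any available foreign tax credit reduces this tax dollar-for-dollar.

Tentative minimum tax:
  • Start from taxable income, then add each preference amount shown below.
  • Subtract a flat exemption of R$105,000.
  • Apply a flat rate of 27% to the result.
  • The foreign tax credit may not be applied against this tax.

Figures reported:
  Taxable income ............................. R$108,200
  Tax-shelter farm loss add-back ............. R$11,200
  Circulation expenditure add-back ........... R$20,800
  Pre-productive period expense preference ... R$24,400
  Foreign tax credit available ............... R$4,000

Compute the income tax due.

R$16,684

Tentative minimum tax:
  Adjusted income: R$108,200 + R$11,200 + R$20,800 + R$24,400 = R$164,600
  Less exemption R$105,000 → base R$59,600
  R$59,600 × 27% = R$16,092

Mainline income levy:
  R$52,000 × 16% = R$8,320
  R$56,200 × 22% = R$12,364
  → R$20,684
  Less foreign tax credit R$4,000 → R$16,684

R$16,684 > R$16,092, so the mainline income levy governs.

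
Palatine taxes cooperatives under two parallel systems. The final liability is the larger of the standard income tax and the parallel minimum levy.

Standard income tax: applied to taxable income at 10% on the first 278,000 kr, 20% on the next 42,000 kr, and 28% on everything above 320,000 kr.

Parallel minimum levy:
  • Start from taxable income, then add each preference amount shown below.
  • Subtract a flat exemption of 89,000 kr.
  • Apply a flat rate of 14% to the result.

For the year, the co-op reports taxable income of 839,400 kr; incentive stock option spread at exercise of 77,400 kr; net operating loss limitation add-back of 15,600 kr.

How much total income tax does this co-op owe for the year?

Standard income tax:
  278,000 kr × 10% = 27,800 kr
  42,000 kr × 20% = 8,400 kr
  519,400 kr × 28% = 145,432 kr
  → 181,632 kr

Parallel minimum levy:
  Adjusted income: 839,400 kr + 77,400 kr + 15,600 kr = 932,400 kr
  Less exemption 89,000 kr → base 843,400 kr
  843,400 kr × 14% = 118,076 kr

181,632 kr > 118,076 kr, so the standard income tax governs.

181,632 kr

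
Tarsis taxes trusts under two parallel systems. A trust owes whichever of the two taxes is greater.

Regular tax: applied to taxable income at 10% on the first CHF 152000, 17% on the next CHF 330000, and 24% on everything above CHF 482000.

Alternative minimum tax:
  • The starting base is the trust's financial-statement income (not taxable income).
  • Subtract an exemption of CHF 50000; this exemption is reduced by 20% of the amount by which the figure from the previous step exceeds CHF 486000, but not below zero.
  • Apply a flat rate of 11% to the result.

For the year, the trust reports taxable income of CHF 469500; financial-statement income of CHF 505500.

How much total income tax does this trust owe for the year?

Regular tax:
  CHF 152000 × 10% = CHF 15200
  CHF 317500 × 17% = CHF 53975
  → CHF 69175

Alternative minimum tax:
  Base (financial-statement income): CHF 505500
  Exemption: CHF 50000 − 20% × (CHF 505500 − CHF 486000) = CHF 50000 − CHF 3900 = CHF 46100
  Base: CHF 505500 − CHF 46100 = CHF 459400
  CHF 459400 × 11% = CHF 50534

CHF 69175 > CHF 50534, so the regular tax governs.

CHF 69175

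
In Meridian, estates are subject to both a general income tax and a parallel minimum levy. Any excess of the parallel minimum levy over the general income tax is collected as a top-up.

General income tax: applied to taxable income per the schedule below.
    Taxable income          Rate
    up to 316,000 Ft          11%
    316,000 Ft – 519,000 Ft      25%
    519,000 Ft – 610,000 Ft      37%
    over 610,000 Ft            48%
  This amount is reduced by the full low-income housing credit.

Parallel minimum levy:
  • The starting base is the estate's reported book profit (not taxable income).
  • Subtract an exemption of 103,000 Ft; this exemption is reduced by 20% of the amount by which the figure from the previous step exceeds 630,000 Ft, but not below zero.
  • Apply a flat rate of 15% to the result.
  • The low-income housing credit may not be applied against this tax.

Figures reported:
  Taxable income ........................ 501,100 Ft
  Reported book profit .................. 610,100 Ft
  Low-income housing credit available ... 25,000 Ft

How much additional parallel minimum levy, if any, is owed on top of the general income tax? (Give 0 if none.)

General income tax:
  316,000 Ft × 11% = 34,760 Ft
  185,100 Ft × 25% = 46,275 Ft
  → 81,035 Ft
  Less low-income housing credit 25,000 Ft → 56,035 Ft

Parallel minimum levy:
  Base (reported book profit): 610,100 Ft
  Exemption: 610,100 Ft ≤ 630,000 Ft, so full 103,000 Ft applies
  Base: 610,100 Ft − 103,000 Ft = 507,100 Ft
  507,100 Ft × 15% = 76,065 Ft

Excess of parallel minimum levy over general income tax: 76,065 Ft − 56,035 Ft = 20,030 Ft.

20,030 Ft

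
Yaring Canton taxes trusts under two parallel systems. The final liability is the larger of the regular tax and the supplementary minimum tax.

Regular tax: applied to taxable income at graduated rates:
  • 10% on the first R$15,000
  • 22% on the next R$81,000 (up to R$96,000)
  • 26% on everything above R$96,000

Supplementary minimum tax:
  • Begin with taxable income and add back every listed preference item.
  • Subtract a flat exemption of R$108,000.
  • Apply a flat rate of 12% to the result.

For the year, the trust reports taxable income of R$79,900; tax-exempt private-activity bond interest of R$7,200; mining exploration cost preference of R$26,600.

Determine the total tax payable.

Regular tax:
  R$15,000 × 10% = R$1,500
  R$64,900 × 22% = R$14,278
  → R$15,778

Supplementary minimum tax:
  Adjusted income: R$79,900 + R$7,200 + R$26,600 = R$113,700
  Less exemption R$108,000 → base R$5,700
  R$5,700 × 12% = R$684

R$15,778 > R$684, so the regular tax governs.

R$15,778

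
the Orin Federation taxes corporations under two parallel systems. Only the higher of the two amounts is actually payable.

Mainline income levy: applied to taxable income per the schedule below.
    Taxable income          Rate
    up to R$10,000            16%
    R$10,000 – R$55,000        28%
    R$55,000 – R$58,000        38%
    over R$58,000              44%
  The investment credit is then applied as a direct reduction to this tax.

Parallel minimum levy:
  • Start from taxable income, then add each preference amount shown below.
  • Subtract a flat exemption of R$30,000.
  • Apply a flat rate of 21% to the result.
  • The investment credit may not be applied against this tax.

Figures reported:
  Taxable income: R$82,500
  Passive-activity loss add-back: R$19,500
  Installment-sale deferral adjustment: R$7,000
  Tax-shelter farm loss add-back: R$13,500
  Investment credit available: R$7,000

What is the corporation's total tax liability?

R$19,425

Mainline income levy:
  R$10,000 × 16% = R$1,600
  R$45,000 × 28% = R$12,600
  R$3,000 × 38% = R$1,140
  R$24,500 × 44% = R$10,780
  → R$26,120
  Less investment credit R$7,000 → R$19,120

Parallel minimum levy:
  Adjusted income: R$82,500 + R$19,500 + R$7,000 + R$13,500 = R$122,500
  Less exemption R$30,000 → base R$92,500
  R$92,500 × 21% = R$19,425

R$19,425 > R$19,120, so the parallel minimum levy is the binding amount.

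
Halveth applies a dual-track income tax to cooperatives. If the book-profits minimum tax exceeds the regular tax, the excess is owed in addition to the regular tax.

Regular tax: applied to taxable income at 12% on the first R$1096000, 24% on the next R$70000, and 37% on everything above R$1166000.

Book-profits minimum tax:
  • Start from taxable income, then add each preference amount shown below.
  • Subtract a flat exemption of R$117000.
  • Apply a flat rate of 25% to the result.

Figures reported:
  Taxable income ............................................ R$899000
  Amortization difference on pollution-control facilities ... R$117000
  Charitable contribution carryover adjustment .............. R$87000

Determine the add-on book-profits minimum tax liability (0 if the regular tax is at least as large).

Book-profits minimum tax:
  Adjusted income: R$899000 + R$117000 + R$87000 = R$1103000
  Less exemption R$117000 → base R$986000
  R$986000 × 25% = R$246500

Regular tax:
  R$899000 × 12% = R$107880

Excess of book-profits minimum tax over regular tax: R$246500 − R$107880 = R$138620.

R$138620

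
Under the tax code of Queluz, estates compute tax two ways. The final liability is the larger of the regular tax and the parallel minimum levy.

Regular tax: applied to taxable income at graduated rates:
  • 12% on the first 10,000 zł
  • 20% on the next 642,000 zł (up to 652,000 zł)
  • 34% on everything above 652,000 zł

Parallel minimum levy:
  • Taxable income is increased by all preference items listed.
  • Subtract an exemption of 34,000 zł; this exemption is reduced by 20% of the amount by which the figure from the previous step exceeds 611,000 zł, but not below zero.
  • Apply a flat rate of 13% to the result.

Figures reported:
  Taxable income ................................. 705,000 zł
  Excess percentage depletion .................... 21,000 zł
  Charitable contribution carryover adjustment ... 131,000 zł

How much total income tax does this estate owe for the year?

147,620 zł

Regular tax:
  10,000 zł × 12% = 1,200 zł
  642,000 zł × 20% = 128,400 zł
  53,000 zł × 34% = 18,020 zł
  → 147,620 zł

Parallel minimum levy:
  Adjusted income: 705,000 zł + 21,000 zł + 131,000 zł = 857,000 zł
  Exemption: 20% × (857,000 zł − 611,000 zł) = 49,200 zł ≥ 34,000 zł, so the exemption is fully phased out
  Base: 857,000 zł − 0 zł = 857,000 zł
  857,000 zł × 13% = 111,410 zł

147,620 zł > 111,410 zł, so the regular tax governs.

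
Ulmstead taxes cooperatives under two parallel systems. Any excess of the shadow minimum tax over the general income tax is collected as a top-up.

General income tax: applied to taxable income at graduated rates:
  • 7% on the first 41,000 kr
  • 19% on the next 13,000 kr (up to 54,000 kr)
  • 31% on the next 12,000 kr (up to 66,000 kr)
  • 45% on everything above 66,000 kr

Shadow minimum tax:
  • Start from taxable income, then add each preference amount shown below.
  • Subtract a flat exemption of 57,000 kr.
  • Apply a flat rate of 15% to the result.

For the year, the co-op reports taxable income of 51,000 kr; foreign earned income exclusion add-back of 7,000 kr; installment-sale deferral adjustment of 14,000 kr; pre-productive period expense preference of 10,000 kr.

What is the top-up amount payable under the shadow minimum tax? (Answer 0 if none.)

Shadow minimum tax:
  Adjusted income: 51,000 kr + 7,000 kr + 14,000 kr + 10,000 kr = 82,000 kr
  Less exemption 57,000 kr → base 25,000 kr
  25,000 kr × 15% = 3,750 kr

General income tax:
  41,000 kr × 7% = 2,870 kr
  10,000 kr × 19% = 1,900 kr
  → 4,770 kr

3,750 kr ≤ 4,770 kr, so no add-on is due.

0 kr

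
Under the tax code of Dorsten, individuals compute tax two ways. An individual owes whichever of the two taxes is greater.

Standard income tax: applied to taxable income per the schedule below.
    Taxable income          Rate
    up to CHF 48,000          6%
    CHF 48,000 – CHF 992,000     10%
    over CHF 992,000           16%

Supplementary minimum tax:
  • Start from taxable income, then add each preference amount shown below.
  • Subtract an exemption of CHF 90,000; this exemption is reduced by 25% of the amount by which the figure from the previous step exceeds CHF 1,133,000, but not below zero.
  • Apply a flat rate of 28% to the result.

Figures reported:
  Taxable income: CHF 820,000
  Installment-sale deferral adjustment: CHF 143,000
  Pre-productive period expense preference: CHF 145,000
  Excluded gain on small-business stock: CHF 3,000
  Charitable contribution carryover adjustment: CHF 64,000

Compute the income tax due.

CHF 306,740

Supplementary minimum tax:
  Adjusted income: CHF 820,000 + CHF 143,000 + CHF 145,000 + CHF 3,000 + CHF 64,000 = CHF 1,175,000
  Exemption: CHF 90,000 − 25% × (CHF 1,175,000 − CHF 1,133,000) = CHF 90,000 − CHF 10,500 = CHF 79,500
  Base: CHF 1,175,000 − CHF 79,500 = CHF 1,095,500
  CHF 1,095,500 × 28% = CHF 306,740

Standard income tax:
  CHF 48,000 × 6% = CHF 2,880
  CHF 772,000 × 10% = CHF 77,200
  → CHF 80,080

CHF 306,740 > CHF 80,080, so the supplementary minimum tax is the binding amount.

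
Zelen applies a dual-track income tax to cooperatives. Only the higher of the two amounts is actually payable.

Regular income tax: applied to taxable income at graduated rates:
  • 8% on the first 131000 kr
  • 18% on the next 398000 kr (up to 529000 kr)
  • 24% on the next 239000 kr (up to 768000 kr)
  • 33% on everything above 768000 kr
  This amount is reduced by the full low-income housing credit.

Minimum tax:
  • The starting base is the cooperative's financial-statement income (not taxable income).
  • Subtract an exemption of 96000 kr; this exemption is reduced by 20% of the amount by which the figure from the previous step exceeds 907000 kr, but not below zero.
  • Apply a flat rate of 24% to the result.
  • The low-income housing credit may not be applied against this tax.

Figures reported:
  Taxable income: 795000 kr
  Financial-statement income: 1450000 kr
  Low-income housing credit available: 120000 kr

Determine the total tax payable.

Regular income tax:
  131000 kr × 8% = 10480 kr
  398000 kr × 18% = 71640 kr
  239000 kr × 24% = 57360 kr
  27000 kr × 33% = 8910 kr
  → 148390 kr
  Less low-income housing credit 120000 kr → 28390 kr

Minimum tax:
  Base (financial-statement income): 1450000 kr
  Exemption: 20% × (1450000 kr − 907000 kr) = 108600 kr ≥ 96000 kr, so the exemption is fully phased out
  Base: 1450000 kr − 0 kr = 1450000 kr
  1450000 kr × 24% = 348000 kr

348000 kr > 28390 kr, so the minimum tax is the binding amount.

348000 kr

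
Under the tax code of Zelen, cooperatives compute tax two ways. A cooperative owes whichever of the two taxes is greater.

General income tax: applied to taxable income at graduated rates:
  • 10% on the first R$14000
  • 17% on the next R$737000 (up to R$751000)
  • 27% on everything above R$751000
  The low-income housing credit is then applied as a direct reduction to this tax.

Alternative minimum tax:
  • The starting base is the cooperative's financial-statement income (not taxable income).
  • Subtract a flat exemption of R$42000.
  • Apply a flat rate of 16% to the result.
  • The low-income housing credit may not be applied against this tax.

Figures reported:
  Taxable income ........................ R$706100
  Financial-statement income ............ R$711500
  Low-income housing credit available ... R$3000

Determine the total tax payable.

Alternative minimum tax:
  Base (financial-statement income): R$711500
  Less exemption R$42000 → base R$669500
  R$669500 × 16% = R$107120

General income tax:
  R$14000 × 10% = R$1400
  R$692100 × 17% = R$117657
  → R$119057
  Less low-income housing credit R$3000 → R$116057

R$116057 > R$107120, so the general income tax governs.

R$116057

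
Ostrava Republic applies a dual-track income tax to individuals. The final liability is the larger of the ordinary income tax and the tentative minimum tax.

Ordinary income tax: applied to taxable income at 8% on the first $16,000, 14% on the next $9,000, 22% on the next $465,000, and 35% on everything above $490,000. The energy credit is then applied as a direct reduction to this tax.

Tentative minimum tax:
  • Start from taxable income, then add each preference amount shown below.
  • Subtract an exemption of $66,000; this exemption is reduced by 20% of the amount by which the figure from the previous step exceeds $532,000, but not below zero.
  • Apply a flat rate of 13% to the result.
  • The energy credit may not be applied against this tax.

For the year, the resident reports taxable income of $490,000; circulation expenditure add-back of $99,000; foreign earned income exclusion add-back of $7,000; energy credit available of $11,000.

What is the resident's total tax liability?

$93,840

Ordinary income tax:
  $16,000 × 8% = $1,280
  $9,000 × 14% = $1,260
  $465,000 × 22% = $102,300
  → $104,840
  Less energy credit $11,000 → $93,840

Tentative minimum tax:
  Adjusted income: $490,000 + $99,000 + $7,000 = $596,000
  Exemption: $66,000 − 20% × ($596,000 − $532,000) = $66,000 − $12,800 = $53,200
  Base: $596,000 − $53,200 = $542,800
  $542,800 × 13% = $70,564

$93,840 > $70,564, so the ordinary income tax governs.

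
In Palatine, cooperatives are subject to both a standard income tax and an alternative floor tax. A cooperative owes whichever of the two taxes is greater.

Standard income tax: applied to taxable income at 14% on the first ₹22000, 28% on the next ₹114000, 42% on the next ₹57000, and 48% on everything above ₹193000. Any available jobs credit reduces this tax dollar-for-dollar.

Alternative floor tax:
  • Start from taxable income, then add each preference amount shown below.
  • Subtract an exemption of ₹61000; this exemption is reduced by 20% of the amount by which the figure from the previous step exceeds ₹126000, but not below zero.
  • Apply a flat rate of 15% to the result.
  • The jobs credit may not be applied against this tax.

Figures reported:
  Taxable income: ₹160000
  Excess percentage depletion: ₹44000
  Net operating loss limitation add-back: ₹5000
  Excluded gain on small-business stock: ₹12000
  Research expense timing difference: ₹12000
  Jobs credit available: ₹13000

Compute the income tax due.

₹32080

Standard income tax:
  ₹22000 × 14% = ₹3080
  ₹114000 × 28% = ₹31920
  ₹24000 × 42% = ₹10080
  → ₹45080
  Less jobs credit ₹13000 → ₹32080

Alternative floor tax:
  Adjusted income: ₹160000 + ₹44000 + ₹5000 + ₹12000 + ₹12000 = ₹233000
  Exemption: ₹61000 − 20% × (₹233000 − ₹126000) = ₹61000 − ₹21400 = ₹39600
  Base: ₹233000 − ₹39600 = ₹193400
  ₹193400 × 15% = ₹29010

₹32080 > ₹29010, so the standard income tax governs.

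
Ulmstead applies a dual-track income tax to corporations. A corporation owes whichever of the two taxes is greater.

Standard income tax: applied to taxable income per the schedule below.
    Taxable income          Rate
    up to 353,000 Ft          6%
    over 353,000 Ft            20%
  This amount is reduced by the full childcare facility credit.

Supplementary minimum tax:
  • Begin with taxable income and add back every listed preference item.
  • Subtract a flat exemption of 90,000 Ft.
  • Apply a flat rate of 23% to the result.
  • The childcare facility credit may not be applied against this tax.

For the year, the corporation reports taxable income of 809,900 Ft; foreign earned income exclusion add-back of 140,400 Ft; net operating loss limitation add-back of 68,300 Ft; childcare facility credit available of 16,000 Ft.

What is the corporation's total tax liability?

Supplementary minimum tax:
  Adjusted income: 809,900 Ft + 140,400 Ft + 68,300 Ft = 1,018,600 Ft
  Less exemption 90,000 Ft → base 928,600 Ft
  928,600 Ft × 23% = 213,578 Ft

Standard income tax:
  353,000 Ft × 6% = 21,180 Ft
  456,900 Ft × 20% = 91,380 Ft
  → 112,560 Ft
  Less childcare facility credit 16,000 Ft → 96,560 Ft

213,578 Ft > 96,560 Ft, so the supplementary minimum tax is the binding amount.

213,578 Ft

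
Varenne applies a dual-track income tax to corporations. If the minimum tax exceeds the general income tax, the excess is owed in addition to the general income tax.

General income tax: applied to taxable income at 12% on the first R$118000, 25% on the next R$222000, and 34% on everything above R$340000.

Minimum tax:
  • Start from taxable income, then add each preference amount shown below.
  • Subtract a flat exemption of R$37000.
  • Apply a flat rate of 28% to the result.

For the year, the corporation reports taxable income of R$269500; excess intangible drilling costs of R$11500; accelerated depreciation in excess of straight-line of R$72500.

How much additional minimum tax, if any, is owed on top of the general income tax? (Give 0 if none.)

R$36585

Minimum tax:
  Adjusted income: R$269500 + R$11500 + R$72500 = R$353500
  Less exemption R$37000 → base R$316500
  R$316500 × 28% = R$88620

General income tax:
  R$118000 × 12% = R$14160
  R$151500 × 25% = R$37875
  → R$52035

Excess of minimum tax over general income tax: R$88620 − R$52035 = R$36585.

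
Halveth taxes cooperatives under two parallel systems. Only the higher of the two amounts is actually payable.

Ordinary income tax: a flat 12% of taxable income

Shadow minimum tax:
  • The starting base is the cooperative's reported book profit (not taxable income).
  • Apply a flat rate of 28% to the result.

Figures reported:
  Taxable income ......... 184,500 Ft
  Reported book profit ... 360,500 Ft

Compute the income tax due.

100,940 Ft

Ordinary income tax:
  184,500 Ft × 12% = 22,140 Ft

Shadow minimum tax:
  Base (reported book profit): 360,500 Ft
  360,500 Ft × 28% = 100,940 Ft

100,940 Ft > 22,140 Ft, so the shadow minimum tax is the binding amount.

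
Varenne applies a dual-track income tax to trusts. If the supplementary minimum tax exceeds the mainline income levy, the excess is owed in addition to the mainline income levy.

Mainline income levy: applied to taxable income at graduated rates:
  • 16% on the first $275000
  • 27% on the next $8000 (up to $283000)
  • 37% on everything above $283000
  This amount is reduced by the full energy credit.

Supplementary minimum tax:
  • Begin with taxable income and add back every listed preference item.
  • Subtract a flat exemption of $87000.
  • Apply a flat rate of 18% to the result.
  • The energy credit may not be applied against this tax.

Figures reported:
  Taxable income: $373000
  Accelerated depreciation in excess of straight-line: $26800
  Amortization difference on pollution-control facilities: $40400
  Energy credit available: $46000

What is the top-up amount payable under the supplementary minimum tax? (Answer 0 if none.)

$30116

Mainline income levy:
  $275000 × 16% = $44000
  $8000 × 27% = $2160
  $90000 × 37% = $33300
  → $79460
  Less energy credit $46000 → $33460

Supplementary minimum tax:
  Adjusted income: $373000 + $26800 + $40400 = $440200
  Less exemption $87000 → base $353200
  $353200 × 18% = $63576

Excess of supplementary minimum tax over mainline income levy: $63576 − $33460 = $30116.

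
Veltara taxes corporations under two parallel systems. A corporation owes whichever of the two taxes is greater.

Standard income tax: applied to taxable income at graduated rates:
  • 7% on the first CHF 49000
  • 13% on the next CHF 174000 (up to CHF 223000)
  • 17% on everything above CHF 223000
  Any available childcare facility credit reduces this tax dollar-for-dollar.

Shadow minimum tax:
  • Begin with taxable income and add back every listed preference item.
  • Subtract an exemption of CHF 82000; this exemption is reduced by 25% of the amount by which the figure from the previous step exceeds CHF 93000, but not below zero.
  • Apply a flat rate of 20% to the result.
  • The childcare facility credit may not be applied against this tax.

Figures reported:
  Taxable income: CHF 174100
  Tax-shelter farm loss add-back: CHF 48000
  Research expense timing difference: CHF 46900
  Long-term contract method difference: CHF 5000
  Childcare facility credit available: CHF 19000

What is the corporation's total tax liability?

CHF 47450

Standard income tax:
  CHF 49000 × 7% = CHF 3430
  CHF 125100 × 13% = CHF 16263
  → CHF 19693
  Less childcare facility credit CHF 19000 → CHF 693

Shadow minimum tax:
  Adjusted income: CHF 174100 + CHF 48000 + CHF 46900 + CHF 5000 = CHF 274000
  Exemption: CHF 82000 − 25% × (CHF 274000 − CHF 93000) = CHF 82000 − CHF 45250 = CHF 36750
  Base: CHF 274000 − CHF 36750 = CHF 237250
  CHF 237250 × 20% = CHF 47450

CHF 47450 > CHF 693, so the shadow minimum tax is the binding amount.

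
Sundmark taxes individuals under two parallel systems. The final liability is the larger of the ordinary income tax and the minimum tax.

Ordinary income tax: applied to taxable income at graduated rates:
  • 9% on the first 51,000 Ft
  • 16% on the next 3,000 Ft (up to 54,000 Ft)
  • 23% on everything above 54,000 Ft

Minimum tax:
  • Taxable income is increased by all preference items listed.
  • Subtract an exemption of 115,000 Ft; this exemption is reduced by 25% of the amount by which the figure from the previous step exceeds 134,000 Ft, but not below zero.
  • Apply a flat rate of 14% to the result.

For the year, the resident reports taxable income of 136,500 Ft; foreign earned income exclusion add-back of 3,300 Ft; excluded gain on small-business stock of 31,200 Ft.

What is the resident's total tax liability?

Ordinary income tax:
  51,000 Ft × 9% = 4,590 Ft
  3,000 Ft × 16% = 480 Ft
  82,500 Ft × 23% = 18,975 Ft
  → 24,045 Ft

Minimum tax:
  Adjusted income: 136,500 Ft + 3,300 Ft + 31,200 Ft = 171,000 Ft
  Exemption: 115,000 Ft − 25% × (171,000 Ft − 134,000 Ft) = 115,000 Ft − 9,250 Ft = 105,750 Ft
  Base: 171,000 Ft − 105,750 Ft = 65,250 Ft
  65,250 Ft × 14% = 9,135 Ft

24,045 Ft > 9,135 Ft, so the ordinary income tax governs.

24,045 Ft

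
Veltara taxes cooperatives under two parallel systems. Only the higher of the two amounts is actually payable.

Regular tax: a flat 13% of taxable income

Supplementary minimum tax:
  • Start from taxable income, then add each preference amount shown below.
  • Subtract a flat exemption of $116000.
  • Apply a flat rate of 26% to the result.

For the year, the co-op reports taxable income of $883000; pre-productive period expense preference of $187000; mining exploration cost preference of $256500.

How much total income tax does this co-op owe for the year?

$314730

Regular tax:
  $883000 × 13% = $114790

Supplementary minimum tax:
  Adjusted income: $883000 + $187000 + $256500 = $1326500
  Less exemption $116000 → base $1210500
  $1210500 × 26% = $314730

$314730 > $114790, so the supplementary minimum tax is the binding amount.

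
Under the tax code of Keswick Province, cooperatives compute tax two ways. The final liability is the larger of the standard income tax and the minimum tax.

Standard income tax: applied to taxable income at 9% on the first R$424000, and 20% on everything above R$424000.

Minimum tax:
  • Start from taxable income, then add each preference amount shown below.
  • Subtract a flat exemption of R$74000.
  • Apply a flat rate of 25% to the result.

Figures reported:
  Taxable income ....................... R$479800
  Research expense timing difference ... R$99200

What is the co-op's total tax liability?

R$126250

Minimum tax:
  Adjusted income: R$479800 + R$99200 = R$579000
  Less exemption R$74000 → base R$505000
  R$505000 × 25% = R$126250

Standard income tax:
  R$424000 × 9% = R$38160
  R$55800 × 20% = R$11160
  → R$49320

R$126250 > R$49320, so the minimum tax is the binding amount.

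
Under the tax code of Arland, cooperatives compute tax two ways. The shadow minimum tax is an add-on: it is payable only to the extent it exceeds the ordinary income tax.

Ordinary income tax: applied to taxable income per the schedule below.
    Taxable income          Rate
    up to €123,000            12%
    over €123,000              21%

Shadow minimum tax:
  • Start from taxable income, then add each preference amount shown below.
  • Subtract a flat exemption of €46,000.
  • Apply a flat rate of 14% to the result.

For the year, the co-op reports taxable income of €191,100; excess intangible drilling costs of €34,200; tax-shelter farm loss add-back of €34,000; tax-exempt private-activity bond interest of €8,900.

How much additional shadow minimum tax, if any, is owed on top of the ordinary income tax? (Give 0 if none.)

Shadow minimum tax:
  Adjusted income: €191,100 + €34,200 + €34,000 + €8,900 = €268,200
  Less exemption €46,000 → base €222,200
  €222,200 × 14% = €31,108

Ordinary income tax:
  €123,000 × 12% = €14,760
  €68,100 × 21% = €14,301
  → €29,061

Excess of shadow minimum tax over ordinary income tax: €31,108 − €29,061 = €2,047.

€2,047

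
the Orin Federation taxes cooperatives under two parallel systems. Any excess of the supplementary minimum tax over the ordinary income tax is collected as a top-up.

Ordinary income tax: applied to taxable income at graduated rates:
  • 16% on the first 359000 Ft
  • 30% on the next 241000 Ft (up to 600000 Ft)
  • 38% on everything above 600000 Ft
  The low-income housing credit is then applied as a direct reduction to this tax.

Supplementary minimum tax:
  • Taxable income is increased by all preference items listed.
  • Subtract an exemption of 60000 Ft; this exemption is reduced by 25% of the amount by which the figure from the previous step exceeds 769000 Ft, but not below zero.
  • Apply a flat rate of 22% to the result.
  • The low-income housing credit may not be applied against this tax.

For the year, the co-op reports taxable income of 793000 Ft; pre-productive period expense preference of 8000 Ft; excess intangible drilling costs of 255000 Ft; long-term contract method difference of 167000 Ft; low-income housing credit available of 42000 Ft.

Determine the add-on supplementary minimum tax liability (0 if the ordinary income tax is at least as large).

107980 Ft

Ordinary income tax:
  359000 Ft × 16% = 57440 Ft
  241000 Ft × 30% = 72300 Ft
  193000 Ft × 38% = 73340 Ft
  → 203080 Ft
  Less low-income housing credit 42000 Ft → 161080 Ft

Supplementary minimum tax:
  Adjusted income: 793000 Ft + 8000 Ft + 255000 Ft + 167000 Ft = 1223000 Ft
  Exemption: 25% × (1223000 Ft − 769000 Ft) = 113500 Ft ≥ 60000 Ft, so the exemption is fully phased out
  Base: 1223000 Ft − 0 Ft = 1223000 Ft
  1223000 Ft × 22% = 269060 Ft

Excess of supplementary minimum tax over ordinary income tax: 269060 Ft − 161080 Ft = 107980 Ft.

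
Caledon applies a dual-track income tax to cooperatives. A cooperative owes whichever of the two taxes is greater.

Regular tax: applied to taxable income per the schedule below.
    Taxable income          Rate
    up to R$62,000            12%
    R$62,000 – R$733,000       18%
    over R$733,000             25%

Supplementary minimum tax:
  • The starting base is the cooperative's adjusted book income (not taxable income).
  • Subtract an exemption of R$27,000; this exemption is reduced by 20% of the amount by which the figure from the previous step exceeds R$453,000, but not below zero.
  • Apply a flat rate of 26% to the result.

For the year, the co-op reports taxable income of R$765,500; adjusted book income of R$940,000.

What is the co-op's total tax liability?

R$244,400

Supplementary minimum tax:
  Base (adjusted book income): R$940,000
  Exemption: 20% × (R$940,000 − R$453,000) = R$97,400 ≥ R$27,000, so the exemption is fully phased out
  Base: R$940,000 − R$0 = R$940,000
  R$940,000 × 26% = R$244,400

Regular tax:
  R$62,000 × 12% = R$7,440
  R$671,000 × 18% = R$120,780
  R$32,500 × 25% = R$8,125
  → R$136,345

R$244,400 > R$136,345, so the supplementary minimum tax is the binding amount.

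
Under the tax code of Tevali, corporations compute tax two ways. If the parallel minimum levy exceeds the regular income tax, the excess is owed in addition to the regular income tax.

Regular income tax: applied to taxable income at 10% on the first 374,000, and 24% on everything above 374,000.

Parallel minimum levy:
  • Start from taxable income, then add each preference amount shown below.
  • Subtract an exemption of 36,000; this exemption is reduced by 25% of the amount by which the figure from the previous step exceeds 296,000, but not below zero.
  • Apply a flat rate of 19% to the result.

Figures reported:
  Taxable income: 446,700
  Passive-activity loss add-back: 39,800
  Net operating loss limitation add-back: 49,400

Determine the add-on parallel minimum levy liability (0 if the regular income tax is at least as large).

Parallel minimum levy:
  Adjusted income: 446,700 + 39,800 + 49,400 = 535,900
  Exemption: 25% × (535,900 − 296,000) = 59,975 ≥ 36,000, so the exemption is fully phased out
  Base: 535,900 − 0 = 535,900
  535,900 × 19% = 101,821

Regular income tax:
  374,000 × 10% = 37,400
  72,700 × 24% = 17,448
  → 54,848

Excess of parallel minimum levy over regular income tax: 101,821 − 54,848 = 46,973.

46,973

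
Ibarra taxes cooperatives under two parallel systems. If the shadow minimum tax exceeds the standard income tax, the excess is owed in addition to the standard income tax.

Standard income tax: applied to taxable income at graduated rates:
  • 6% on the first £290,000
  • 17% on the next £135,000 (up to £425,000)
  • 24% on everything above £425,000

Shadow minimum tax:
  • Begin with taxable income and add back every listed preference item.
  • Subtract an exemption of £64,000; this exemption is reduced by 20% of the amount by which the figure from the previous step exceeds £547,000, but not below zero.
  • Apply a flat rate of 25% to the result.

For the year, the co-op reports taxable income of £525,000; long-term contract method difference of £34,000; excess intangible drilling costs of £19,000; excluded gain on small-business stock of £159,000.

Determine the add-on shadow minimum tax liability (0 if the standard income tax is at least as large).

Standard income tax:
  £290,000 × 6% = £17,400
  £135,000 × 17% = £22,950
  £100,000 × 24% = £24,000
  → £64,350

Shadow minimum tax:
  Adjusted income: £525,000 + £34,000 + £19,000 + £159,000 = £737,000
  Exemption: £64,000 − 20% × (£737,000 − £547,000) = £64,000 − £38,000 = £26,000
  Base: £737,000 − £26,000 = £711,000
  £711,000 × 25% = £177,750

Excess of shadow minimum tax over standard income tax: £177,750 − £64,350 = £113,400.

£113,400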